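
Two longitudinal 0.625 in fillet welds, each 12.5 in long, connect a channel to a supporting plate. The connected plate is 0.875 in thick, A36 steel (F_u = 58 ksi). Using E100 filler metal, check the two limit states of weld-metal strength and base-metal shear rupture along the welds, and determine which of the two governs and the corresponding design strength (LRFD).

E100XX → F_EXX = 100 ksi.
t_e = 0.707 × 0.625 = 0.4419 in; L = 25 in.
Weld metal: φR_n = 0.75 × 0.6 × 100 × 0.4419 × 25 = 497.1 kips.
Base metal (shear rupture): φR_n = 0.75 × 0.6 × 58 × 0.875 × 25 = 570.9 kips.
Governing: weld metal.

φR_n ≈ 497 kips (weld metal governs)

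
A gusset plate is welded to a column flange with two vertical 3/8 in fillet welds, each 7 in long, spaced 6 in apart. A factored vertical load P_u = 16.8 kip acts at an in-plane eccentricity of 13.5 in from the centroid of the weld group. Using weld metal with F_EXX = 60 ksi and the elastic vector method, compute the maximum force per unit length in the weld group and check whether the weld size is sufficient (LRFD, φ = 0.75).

Total weld length L_w = 14 in. Treat welds as unit-width lines.
Polar moment about centroid: J = 2[d³/12 + d(b/2)²] = 2[7³/12 + 7×3²] = 183.2 in³.
Direct shear f_v = P/L_w = 16.8 / 14 = 1.2 kip/in (vertical).
Torsion M = P·e = 16.8 × 13.5 = 226.8 kip·in.
Critical point at (x, y) = (3, 3.5) from centroid. f_tx = M·y/J = 4.334 kip/in; f_ty = M·x/J = 3.715 kip/in.
Resultant f_max = √[f_tx² + (f_v + f_ty)²] = √[4.334² + (1.2 + 3.715)²] = 6.552 kip/in.
Capacity per unit length: φr_n = 0.75 × 0.6 × 60 × (0.707 × 0.375) = 7.158 kip/in.
6.552 ≤ 7.158 → adequate.

f_max ≈ 6.55 kip/in; adequate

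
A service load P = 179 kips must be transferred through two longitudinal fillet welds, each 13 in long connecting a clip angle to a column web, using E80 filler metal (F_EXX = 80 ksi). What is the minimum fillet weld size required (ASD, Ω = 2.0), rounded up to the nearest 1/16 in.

Total weld length L = 26 in.
Required throat t_e = P × Ω / (0.6 F_EXX × L) = 179 × 2.0 / (0.6 × 80 × 26) = 0.2869 in.
Required leg w = t_e / 0.707 = 0.4057 in → use 7/16 in.

w = 7/16 in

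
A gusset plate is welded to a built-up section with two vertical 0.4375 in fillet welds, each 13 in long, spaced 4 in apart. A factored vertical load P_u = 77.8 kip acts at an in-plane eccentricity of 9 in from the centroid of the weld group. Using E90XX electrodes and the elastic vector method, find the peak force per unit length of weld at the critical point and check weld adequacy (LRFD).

E90XX → F_EXX = 90 ksi.
Total weld length L_w = 26 in. Treat welds as unit-width lines.
Polar moment about centroid: J = 2[d³/12 + d(b/2)²] = 2[13³/12 + 13×2²] = 470.2 in³.
Direct shear f_v = P/L_w = 77.8 / 26 = 2.992 kip/in (vertical).
Torsion M = P·e = 77.8 × 9 = 700.2 kip·in.
Critical point at (x, y) = (2, 6.5) from centroid. f_tx = M·y/J = 9.68 kip/in; f_ty = M·x/J = 2.979 kip/in.
Resultant f_max = √[f_tx² + (f_v + f_ty)²] = √[9.68² + (2.992 + 2.979)²] = 11.37 kip/in.
Capacity per unit length: φr_n = 0.75 × 0.6 × 90 × (0.707 × 0.4375) = 12.53 kip/in.
11.37 ≤ 12.53 → adequate.

f_max ≈ 11.4 kip/in; adequate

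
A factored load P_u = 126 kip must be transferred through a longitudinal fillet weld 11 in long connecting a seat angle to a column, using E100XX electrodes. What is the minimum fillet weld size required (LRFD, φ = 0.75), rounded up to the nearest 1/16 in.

w = 3/8 in

E100XX → F_EXX = 100 ksi.
Total weld length L = 11 in.
Required throat t_e = P_u / (φ × 0.6 F_EXX × L) = 126 / (0.75 × 0.6 × 100 × 11) = 0.2545 in.
Required leg w = t_e / 0.707 = 0.36 in → use 3/8 in.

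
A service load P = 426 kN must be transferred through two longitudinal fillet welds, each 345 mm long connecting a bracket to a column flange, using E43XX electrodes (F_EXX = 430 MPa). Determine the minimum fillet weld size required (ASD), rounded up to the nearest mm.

Total weld length L = 690 mm.
Required throat t_e = P × Ω / (0.6 F_EXX × L) = 426 × 2.0 / (0.6 × 430 × 690 × 10⁻³) = 4.786 mm.
Required leg w = t_e / 0.707 = 6.769 mm → use 7 mm.

w = 7 mm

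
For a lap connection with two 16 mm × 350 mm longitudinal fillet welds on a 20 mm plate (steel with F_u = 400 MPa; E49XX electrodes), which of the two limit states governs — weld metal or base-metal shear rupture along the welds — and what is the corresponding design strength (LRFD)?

φR_n ≈ 1750 kN (weld metal governs)

E49XX → F_EXX = 490 MPa.
t_e = 0.707 × 16 = 11.31 mm; L = 700 mm.
Weld metal: φR_n = 0.75 × 0.6 × 490 × 11.31 × 700 × 10⁻³ = 1746 kN.
Base metal (shear rupture): φR_n = 0.75 × 0.6 × 400 × 20 × 700 × 10⁻³ = 2520 kN.
Governing: weld metal.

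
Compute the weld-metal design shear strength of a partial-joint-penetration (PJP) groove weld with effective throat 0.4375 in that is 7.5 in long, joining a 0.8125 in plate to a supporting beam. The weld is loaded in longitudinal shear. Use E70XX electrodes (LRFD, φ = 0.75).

φR_n ≈ 103 kips

E70XX → F_EXX = 70 ksi.
Effective throat (given) t_e = 0.4375 in.
A_we = 0.4375 × 7.5 = 3.281 in².
F_nw = 0.6 F_EXX = 42 ksi.
φR_n = 0.75 × 42 × 3.281 = 103.4 kips.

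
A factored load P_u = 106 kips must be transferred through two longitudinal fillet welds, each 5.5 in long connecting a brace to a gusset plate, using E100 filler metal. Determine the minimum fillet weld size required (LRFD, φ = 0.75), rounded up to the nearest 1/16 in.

E100XX → F_EXX = 100 ksi.
Total weld length L = 11 in.
Required throat t_e = P_u / (φ × 0.6 F_EXX × L) = 106 / (0.75 × 0.6 × 100 × 11) = 0.2141 in.
Required leg w = t_e / 0.707 = 0.3029 in → use 5/16 in.

w = 5/16 in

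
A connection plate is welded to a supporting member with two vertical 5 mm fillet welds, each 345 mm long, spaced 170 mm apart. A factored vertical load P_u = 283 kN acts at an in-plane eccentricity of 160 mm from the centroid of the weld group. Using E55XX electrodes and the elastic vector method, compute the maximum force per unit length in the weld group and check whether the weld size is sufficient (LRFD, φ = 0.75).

f_max ≈ 988 N/mm; NOT adequate

E55XX → F_EXX = 550 MPa.
Total weld length L_w = 690 mm. Treat welds as unit-width lines.
Polar moment about centroid: J = 2[d³/12 + d(b/2)²] = 2[345³/12 + 345×85²] = 11830000 mm³.
Direct shear f_v = P/L_w = 283×10³ / 690 = 410.1 N/mm (vertical).
Torsion M = P·e = 283×10³ × 160 = 45280000 N·mm.
Critical point at (x, y) = (85, 172.5) from centroid. f_tx = M·y/J = 660.3 N/mm; f_ty = M·x/J = 325.4 N/mm.
Resultant f_max = √[f_tx² + (f_v + f_ty)²] = √[660.3² + (410.1 + 325.4)²] = 988.4 N/mm.
Capacity per unit length: φr_n = 0.75 × 0.6 × 550 × (0.707 × 5) = 874.9 N/mm.
988.4 > 874.9 → NOT adequate.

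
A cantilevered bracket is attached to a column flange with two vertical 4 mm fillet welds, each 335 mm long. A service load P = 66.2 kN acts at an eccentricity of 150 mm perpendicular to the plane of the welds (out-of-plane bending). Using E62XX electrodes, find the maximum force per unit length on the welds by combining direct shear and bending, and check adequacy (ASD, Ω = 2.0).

E62XX → F_EXX = 620 MPa.
L_w = 2 × 335 = 670 mm; section modulus (unit throat) S = 2 × L²/6 = 37410 mm².
Direct shear f_v = P/L_w = 66.2×10³/670 = 98.81 N/mm.
Moment M = P × e = 66.2×10³ × 150 = 9930000 N·mm; bending f_b = M/S = 265.4 N/mm.
f_max = √(f_v² + f_b²) = √(98.81² + 265.4²) = 283.2 N/mm.
r_n/Ω = (1/2.0) × 0.6 × 620 × (0.707 × 4) = 526 N/mm → adequate.

f_max ≈ 283 N/mm; adequate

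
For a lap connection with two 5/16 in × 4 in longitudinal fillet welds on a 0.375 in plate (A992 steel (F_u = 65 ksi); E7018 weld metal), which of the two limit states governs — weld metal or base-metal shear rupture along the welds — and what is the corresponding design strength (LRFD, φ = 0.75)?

φR_n ≈ 55.7 kips (weld metal governs)

E70XX → F_EXX = 70 ksi.
t_e = 0.707 × 0.3125 = 0.2209 in; L = 8 in.
Weld metal: φR_n = 0.75 × 0.6 × 70 × 0.2209 × 8 = 55.68 kips.
Base metal (shear rupture): φR_n = 0.75 × 0.6 × 65 × 0.375 × 8 = 87.75 kips.
Governing: weld metal.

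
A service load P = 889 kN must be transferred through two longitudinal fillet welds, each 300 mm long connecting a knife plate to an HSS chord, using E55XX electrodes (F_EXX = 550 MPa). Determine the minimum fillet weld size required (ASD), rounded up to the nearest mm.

Total weld length L = 600 mm.
Required throat t_e = P × Ω / (0.6 F_EXX × L) = 889 × 2.0 / (0.6 × 550 × 600 × 10⁻³) = 8.98 mm.
Required leg w = t_e / 0.707 = 12.7 mm → use 13 mm.

w = 13 mm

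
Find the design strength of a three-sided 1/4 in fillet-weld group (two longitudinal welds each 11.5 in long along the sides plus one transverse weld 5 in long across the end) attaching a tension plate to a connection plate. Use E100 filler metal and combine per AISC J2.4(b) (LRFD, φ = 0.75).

φR_n ≈ 223 kips

E100XX → F_EXX = 100 ksi.
t_e = 0.707 × 0.25 = 0.1767 in.
R_nwl = 0.6 × 100 × 0.1767 × 23 = 243.9 kips (longitudinal, 2 welds).
R_nwt = 0.6 × 100 × 0.1767 × 5 = 53.02 kips (transverse, base value).
(i) R_nwl + R_nwt = 296.9 kips; (ii) 0.85 R_nwl + 1.5 R_nwt = 286.9 kips.
R_n = max = 296.9 kips [governs: (i)]; φR_n = 222.7 kips.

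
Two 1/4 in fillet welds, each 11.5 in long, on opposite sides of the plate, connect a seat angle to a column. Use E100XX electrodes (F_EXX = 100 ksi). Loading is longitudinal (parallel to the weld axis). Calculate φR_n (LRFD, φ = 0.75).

φR_n ≈ 183 kip

Effective throat t_e = 0.707 × 0.25 = 0.1767 in.
Total length L = 23 in; A_we = 0.1767 × 23 = 4.065 in².
F_nw = 0.6 F_EXX = 0.6 × 100 = 60 ksi.
φR_n = 0.75 × 60 × 4.065 = 182.9 kip.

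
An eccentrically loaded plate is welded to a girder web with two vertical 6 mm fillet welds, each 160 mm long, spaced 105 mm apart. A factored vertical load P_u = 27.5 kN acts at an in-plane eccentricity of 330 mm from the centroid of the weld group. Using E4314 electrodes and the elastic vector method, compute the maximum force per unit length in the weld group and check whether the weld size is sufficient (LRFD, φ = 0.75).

f_max ≈ 606 N/mm; adequate

E43XX → F_EXX = 430 MPa.
Total weld length L_w = 320 mm. Treat welds as unit-width lines.
Polar moment about centroid: J = 2[d³/12 + d(b/2)²] = 2[160³/12 + 160×52.5²] = 1565000 mm³.
Direct shear f_v = P/L_w = 27.5×10³ / 320 = 85.94 N/mm (vertical).
Torsion M = P·e = 27.5×10³ × 330 = 9075000 N·mm.
Critical point at (x, y) = (52.5, 80) from centroid. f_tx = M·y/J = 464 N/mm; f_ty = M·x/J = 304.5 N/mm.
Resultant f_max = √[f_tx² + (f_v + f_ty)²] = √[464² + (85.94 + 304.5)²] = 606.4 N/mm.
Capacity per unit length: φr_n = 0.75 × 0.6 × 430 × (0.707 × 6) = 820.8 N/mm.
606.4 ≤ 820.8 → adequate.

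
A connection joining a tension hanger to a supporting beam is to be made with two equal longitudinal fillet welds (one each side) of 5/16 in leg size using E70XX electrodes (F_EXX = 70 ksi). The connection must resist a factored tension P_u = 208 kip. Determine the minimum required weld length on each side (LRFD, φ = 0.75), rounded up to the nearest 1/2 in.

Throat t_e = 0.707 × 0.3125 = 0.2209 in.
φr_n = 0.75 × 0.6 × 70 × 0.2209 = 6.96 kip/in.
L_req = P_u / φr_n = 208 / 6.96 = 29.89 in total.
Per side: 29.89 / 2 = 14.94 in.
Round up → use L = 15 in on each side.

L = 15 in on each side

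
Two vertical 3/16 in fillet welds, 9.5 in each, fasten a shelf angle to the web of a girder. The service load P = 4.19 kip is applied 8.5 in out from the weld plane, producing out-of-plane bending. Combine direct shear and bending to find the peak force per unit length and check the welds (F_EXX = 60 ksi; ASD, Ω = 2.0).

f_max ≈ 1.2 kip/in; adequate

L_w = 2 × 9.5 = 19 in; section modulus (unit throat) S = 2 × L²/6 = 30.08 in².
Direct shear f_v = P/L_w = 4.19/19 = 0.2205 kip/in.
Moment M = P × e = 4.19 × 8.5 = 35.615 kip·in; bending f_b = M/S = 1.184 kip/in.
f_max = √(f_v² + f_b²) = √(0.2205² + 1.184²) = 1.204 kip/in.
r_n/Ω = (1/2.0) × 0.6 × 60 × (0.707 × 0.1875) = 2.386 kip/in → adequate.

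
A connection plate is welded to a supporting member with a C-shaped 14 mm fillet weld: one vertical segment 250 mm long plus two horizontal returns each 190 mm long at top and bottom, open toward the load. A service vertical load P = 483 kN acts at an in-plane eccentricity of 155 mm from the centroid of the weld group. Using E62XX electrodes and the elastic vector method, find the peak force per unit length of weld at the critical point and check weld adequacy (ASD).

f_max ≈ 2030 N/mm; NOT adequate

E62XX → F_EXX = 620 MPa.
Total weld length L_w = 630 mm. Treat welds as unit-width lines.
Centroid: x̄ = 2×190×95 / 630 = 57.3 mm from the vertical weld.
Polar moment about centroid: J = I_x + I_y = [250³/12 + 2×190×125²] + [250×57.3² + 2(190³/12 + 190×37.7²)] = 9744000 mm³.
Direct shear f_v = P/L_w = 483×10³ / 630 = 766.7 N/mm (vertical).
Torsion M = P·e = 483×10³ × 155 = 74865000 N·mm.
Critical point at (x, y) = (132.7, 125) from centroid. f_tx = M·y/J = 960.4 N/mm; f_ty = M·x/J = 1020 N/mm.
Resultant f_max = √[f_tx² + (f_v + f_ty)²] = √[960.4² + (766.7 + 1020)²] = 2028 N/mm.
Capacity per unit length: r_n/Ω = (1/2.0) × 0.6 × 620 × (0.707 × 14) = 1841 N/mm.
2028 > 1841 → NOT adequate.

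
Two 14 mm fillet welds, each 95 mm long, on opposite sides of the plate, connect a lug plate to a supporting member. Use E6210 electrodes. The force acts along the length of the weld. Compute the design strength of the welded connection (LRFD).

φR_n ≈ 525 kN

E62XX → F_EXX = 620 MPa.
Effective throat t_e = 0.707 × 14 = 9.898 mm.
Total length L = 190 mm; A_we = 9.898 × 190 = 1881 mm².
F_nw = 0.6 F_EXX = 0.6 × 620 = 372 MPa.
φR_n = 0.75 × 372 × 1881 × 10⁻³ = 524.7 kN.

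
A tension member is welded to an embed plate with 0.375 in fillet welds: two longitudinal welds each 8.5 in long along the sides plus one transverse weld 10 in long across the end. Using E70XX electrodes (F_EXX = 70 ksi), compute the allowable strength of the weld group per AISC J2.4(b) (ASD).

R_n/Ω ≈ 164 kip

t_e = 0.707 × 0.375 = 0.2651 in.
R_nwl = 0.6 × 70 × 0.2651 × 17 = 189.3 kip (longitudinal, 2 welds).
R_nwt = 0.6 × 70 × 0.2651 × 10 = 111.4 kip (transverse, base value).
(i) R_nwl + R_nwt = 300.7 kip; (ii) 0.85 R_nwl + 1.5 R_nwt = 327.9 kip.
R_n = max = 327.9 kip [governs: (ii)]; R_n/Ω = 164 kip.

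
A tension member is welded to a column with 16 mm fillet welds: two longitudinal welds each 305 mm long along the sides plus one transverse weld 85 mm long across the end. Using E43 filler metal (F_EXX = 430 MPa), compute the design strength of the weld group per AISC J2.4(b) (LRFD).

t_e = 0.707 × 16 = 11.31 mm.
R_nwl = 0.6 × 430 × 11.31 × 610 × 10⁻³ = 1780 kN (longitudinal, 2 welds).
R_nwt = 0.6 × 430 × 11.31 × 85 × 10⁻³ = 248.1 kN (transverse, base value).
(i) R_nwl + R_nwt = 2028 kN; (ii) 0.85 R_nwl + 1.5 R_nwt = 1885 kN.
R_n = max = 2028 kN [governs: (i)]; φR_n = 1521 kN.

φR_n ≈ 1520 kN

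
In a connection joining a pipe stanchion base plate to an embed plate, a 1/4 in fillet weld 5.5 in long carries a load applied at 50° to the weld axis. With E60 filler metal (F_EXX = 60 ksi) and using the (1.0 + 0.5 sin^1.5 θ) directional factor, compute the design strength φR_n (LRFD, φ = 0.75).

φR_n ≈ 35 kips

t_e = 0.707 × 0.25 = 0.1767 in; A_we = 0.1767 × 5.5 = 0.9721 in².
Directional factor: 1.0 + 0.5 sin^1.5(50°) = 1.335.
F_nw = 0.6 × 60 × 1.335 = 48.07 ksi.
φR_n = 0.75 × 48.07 × 0.9721 = 35.05 kips.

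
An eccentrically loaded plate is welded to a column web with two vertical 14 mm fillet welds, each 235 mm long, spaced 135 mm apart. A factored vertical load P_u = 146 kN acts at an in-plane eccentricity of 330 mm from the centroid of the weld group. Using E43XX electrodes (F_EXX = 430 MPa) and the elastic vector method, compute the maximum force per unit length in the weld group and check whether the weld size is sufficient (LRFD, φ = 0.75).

f_max ≈ 1690 N/mm; adequate

Total weld length L_w = 470 mm. Treat welds as unit-width lines.
Polar moment about centroid: J = 2[d³/12 + d(b/2)²] = 2[235³/12 + 235×67.5²] = 4304000 mm³.
Direct shear f_v = P/L_w = 146×10³ / 470 = 310.6 N/mm (vertical).
Torsion M = P·e = 146×10³ × 330 = 48180000 N·mm.
Critical point at (x, y) = (67.5, 117.5) from centroid. f_tx = M·y/J = 1315 N/mm; f_ty = M·x/J = 755.5 N/mm.
Resultant f_max = √[f_tx² + (f_v + f_ty)²] = √[1315² + (310.6 + 755.5)²] = 1693 N/mm.
Capacity per unit length: φr_n = 0.75 × 0.6 × 430 × (0.707 × 14) = 1915 N/mm.
1693 ≤ 1915 → adequate.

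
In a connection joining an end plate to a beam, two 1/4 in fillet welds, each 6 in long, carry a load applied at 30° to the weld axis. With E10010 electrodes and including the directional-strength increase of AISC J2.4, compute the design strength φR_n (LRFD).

E100XX → F_EXX = 100 ksi.
t_e = 0.707 × 0.25 = 0.1767 in; A_we = 0.1767 × 12 = 2.121 in².
Directional factor: 1.0 + 0.5 sin^1.5(30°) = 1.177.
F_nw = 0.6 × 100 × 1.177 = 70.61 ksi.
φR_n = 0.75 × 70.61 × 2.121 = 112.3 kip.

φR_n ≈ 112 kip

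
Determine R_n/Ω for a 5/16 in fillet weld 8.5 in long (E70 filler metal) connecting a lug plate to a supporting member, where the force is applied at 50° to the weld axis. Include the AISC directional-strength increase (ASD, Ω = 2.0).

E70XX → F_EXX = 70 ksi.
t_e = 0.707 × 0.3125 = 0.2209 in; A_we = 0.2209 × 8.5 = 1.878 in².
Directional factor: 1.0 + 0.5 sin^1.5(50°) = 1.335.
F_nw = 0.6 × 70 × 1.335 = 56.08 ksi.
R_n/Ω = (56.08 × 1.878) / 2.0 = 52.66 kips.

R_n/Ω ≈ 52.7 kips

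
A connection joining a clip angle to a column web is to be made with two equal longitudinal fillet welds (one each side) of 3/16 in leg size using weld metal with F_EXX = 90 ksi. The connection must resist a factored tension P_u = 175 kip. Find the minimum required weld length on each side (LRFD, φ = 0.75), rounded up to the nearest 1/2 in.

Throat t_e = 0.707 × 0.1875 = 0.1326 in.
φr_n = 0.75 × 0.6 × 90 × 0.1326 = 5.369 kip/in.
L_req = P_u / φr_n = 175 / 5.369 = 32.6 in total.
Per side: 32.6 / 2 = 16.3 in.
Round up → use L = 16.5 in on each side.

L = 16.5 in on each side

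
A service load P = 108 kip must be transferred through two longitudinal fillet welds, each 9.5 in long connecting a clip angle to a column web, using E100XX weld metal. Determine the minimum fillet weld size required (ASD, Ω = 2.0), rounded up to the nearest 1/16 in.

w = 5/16 in

E100XX → F_EXX = 100 ksi.
Total weld length L = 19 in.
Required throat t_e = P × Ω / (0.6 F_EXX × L) = 108 × 2.0 / (0.6 × 100 × 19) = 0.1895 in.
Required leg w = t_e / 0.707 = 0.268 in → use 5/16 in.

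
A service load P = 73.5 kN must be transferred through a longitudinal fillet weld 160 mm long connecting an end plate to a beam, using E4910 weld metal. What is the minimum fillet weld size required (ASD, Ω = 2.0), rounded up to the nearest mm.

E49XX → F_EXX = 490 MPa.
Total weld length L = 160 mm.
Required throat t_e = P × Ω / (0.6 F_EXX × L) = 73.5 × 2.0 / (0.6 × 490 × 160 × 10⁻³) = 3.125 mm.
Required leg w = t_e / 0.707 = 4.42 mm → use 5 mm.

w = 5 mm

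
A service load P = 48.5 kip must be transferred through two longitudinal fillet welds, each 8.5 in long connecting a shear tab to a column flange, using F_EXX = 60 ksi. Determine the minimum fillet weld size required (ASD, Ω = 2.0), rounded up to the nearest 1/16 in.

w = 1/4 in

Total weld length L = 17 in.
Required throat t_e = P × Ω / (0.6 F_EXX × L) = 48.5 × 2.0 / (0.6 × 60 × 17) = 0.1585 in.
Required leg w = t_e / 0.707 = 0.2242 in → use 1/4 in.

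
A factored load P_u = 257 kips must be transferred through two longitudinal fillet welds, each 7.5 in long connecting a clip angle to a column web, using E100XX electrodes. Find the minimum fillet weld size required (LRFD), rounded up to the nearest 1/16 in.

w = 9/16 in

E100XX → F_EXX = 100 ksi.
Total weld length L = 15 in.
Required throat t_e = P_u / (φ × 0.6 F_EXX × L) = 257 / (0.75 × 0.6 × 100 × 15) = 0.3807 in.
Required leg w = t_e / 0.707 = 0.5385 in → use 9/16 in.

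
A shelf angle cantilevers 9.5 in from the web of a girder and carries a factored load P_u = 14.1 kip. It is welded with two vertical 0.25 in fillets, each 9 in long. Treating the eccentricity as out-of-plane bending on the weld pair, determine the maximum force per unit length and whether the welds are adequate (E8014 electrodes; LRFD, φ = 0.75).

E80XX → F_EXX = 80 ksi.
L_w = 2 × 9 = 18 in; section modulus (unit throat) S = 2 × L²/6 = 27 in².
Direct shear f_v = P/L_w = 14.1/18 = 0.7833 kip/in.
Moment M = P × e = 14.1 × 9.5 = 133.95 kip·in; bending f_b = M/S = 4.961 kip/in.
f_max = √(f_v² + f_b²) = √(0.7833² + 4.961²) = 5.023 kip/in.
φr_n = 0.75 × 0.6 × 80 × (0.707 × 0.25) = 6.363 kip/in → adequate.

f_max ≈ 5.02 kip/in; adequate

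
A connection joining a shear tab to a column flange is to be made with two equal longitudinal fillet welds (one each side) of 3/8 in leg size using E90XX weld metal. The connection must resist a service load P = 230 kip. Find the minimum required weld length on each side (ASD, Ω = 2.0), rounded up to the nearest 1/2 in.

E90XX → F_EXX = 90 ksi.
Throat t_e = 0.707 × 0.375 = 0.2651 in.
r_n/Ω = (0.6 × 90 × 0.2651) / 2.0 = 7.158 kip/in.
L_req = P / (r_n/Ω) = 230 / 7.158 = 32.13 in total.
Per side: 32.13 / 2 = 16.07 in.
Round up → use L = 16.5 in on each side.

L = 16.5 in on each side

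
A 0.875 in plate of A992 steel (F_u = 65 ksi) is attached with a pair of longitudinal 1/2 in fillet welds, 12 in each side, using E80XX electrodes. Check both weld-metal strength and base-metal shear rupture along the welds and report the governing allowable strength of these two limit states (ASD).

R_n/Ω ≈ 204 kip (weld metal governs)

E80XX → F_EXX = 80 ksi.
t_e = 0.707 × 0.5 = 0.3535 in; L = 24 in.
Weld metal: R_n/Ω = (1/2.0) × 0.6 × 80 × 0.3535 × 24 = 203.6 kip.
Base metal (shear rupture): R_n/Ω = (1/2.0) × 0.6 × 65 × 0.875 × 24 = 409.5 kip.
Governing: weld metal.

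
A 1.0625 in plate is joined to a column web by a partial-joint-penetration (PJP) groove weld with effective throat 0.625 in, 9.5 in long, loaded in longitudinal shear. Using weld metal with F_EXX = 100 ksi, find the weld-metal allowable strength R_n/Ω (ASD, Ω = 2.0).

Effective throat (given) t_e = 0.625 in.
A_we = 0.625 × 9.5 = 5.938 in².
F_nw = 0.6 F_EXX = 60 ksi.
R_n/Ω = (60 × 5.938) / 2.0 = 178.1 kip.

R_n/Ω ≈ 178 kip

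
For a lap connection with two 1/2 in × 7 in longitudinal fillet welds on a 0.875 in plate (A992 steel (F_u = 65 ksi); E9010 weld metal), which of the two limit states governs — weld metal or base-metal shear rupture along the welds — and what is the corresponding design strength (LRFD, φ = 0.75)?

φR_n ≈ 200 kip (weld metal governs)

E90XX → F_EXX = 90 ksi.
t_e = 0.707 × 0.5 = 0.3535 in; L = 14 in.
Weld metal: φR_n = 0.75 × 0.6 × 90 × 0.3535 × 14 = 200.4 kip.
Base metal (shear rupture): φR_n = 0.75 × 0.6 × 65 × 0.875 × 14 = 358.3 kip.
Governing: weld metal.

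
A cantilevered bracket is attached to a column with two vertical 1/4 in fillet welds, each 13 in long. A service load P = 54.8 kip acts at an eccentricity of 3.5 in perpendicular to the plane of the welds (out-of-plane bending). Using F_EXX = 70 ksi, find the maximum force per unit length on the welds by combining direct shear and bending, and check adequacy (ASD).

f_max ≈ 4 kip/in; NOT adequate

L_w = 2 × 13 = 26 in; section modulus (unit throat) S = 2 × L²/6 = 56.33 in².
Direct shear f_v = P/L_w = 54.8/26 = 2.108 kip/in.
Moment M = P × e = 54.8 × 3.5 = 191.8 kip·in; bending f_b = M/S = 3.405 kip/in.
f_max = √(f_v² + f_b²) = √(2.108² + 3.405²) = 4.004 kip/in.
r_n/Ω = (1/2.0) × 0.6 × 70 × (0.707 × 0.25) = 3.712 kip/in → NOT adequate.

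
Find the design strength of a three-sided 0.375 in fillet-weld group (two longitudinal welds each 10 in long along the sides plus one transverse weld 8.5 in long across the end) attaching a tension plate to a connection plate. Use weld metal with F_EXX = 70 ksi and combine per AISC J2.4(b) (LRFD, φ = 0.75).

φR_n ≈ 248 kips

t_e = 0.707 × 0.375 = 0.2651 in.
R_nwl = 0.6 × 70 × 0.2651 × 20 = 222.7 kips (longitudinal, 2 welds).
R_nwt = 0.6 × 70 × 0.2651 × 8.5 = 94.65 kips (transverse, base value).
(i) R_nwl + R_nwt = 317.4 kips; (ii) 0.85 R_nwl + 1.5 R_nwt = 331.3 kips.
R_n = max = 331.3 kips [governs: (ii)]; φR_n = 248.5 kips.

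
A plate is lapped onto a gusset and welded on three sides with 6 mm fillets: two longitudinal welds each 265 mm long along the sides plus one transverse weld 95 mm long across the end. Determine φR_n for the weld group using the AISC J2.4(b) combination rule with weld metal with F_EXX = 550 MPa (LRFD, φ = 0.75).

φR_n ≈ 656 kN

t_e = 0.707 × 6 = 4.242 mm.
R_nwl = 0.6 × 550 × 4.242 × 530 × 10⁻³ = 741.9 kN (longitudinal, 2 welds).
R_nwt = 0.6 × 550 × 4.242 × 95 × 10⁻³ = 133 kN (transverse, base value).
(i) R_nwl + R_nwt = 874.9 kN; (ii) 0.85 R_nwl + 1.5 R_nwt = 830.1 kN.
R_n = max = 874.9 kN [governs: (i)]; φR_n = 656.2 kN.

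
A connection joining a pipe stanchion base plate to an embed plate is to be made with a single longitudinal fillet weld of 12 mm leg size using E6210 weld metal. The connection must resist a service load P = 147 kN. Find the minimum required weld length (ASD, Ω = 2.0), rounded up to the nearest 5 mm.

L = 95 mm

E62XX → F_EXX = 620 MPa.
Throat t_e = 0.707 × 12 = 8.484 mm.
r_n/Ω = (0.6 × 620 × 8.484) / 2.0 = 1578 N/mm = 1.578 kN/mm.
L_req = P / (r_n/Ω) = 147 / 1.578 = 93.15 mm total.
Round up → use L = 95 mm.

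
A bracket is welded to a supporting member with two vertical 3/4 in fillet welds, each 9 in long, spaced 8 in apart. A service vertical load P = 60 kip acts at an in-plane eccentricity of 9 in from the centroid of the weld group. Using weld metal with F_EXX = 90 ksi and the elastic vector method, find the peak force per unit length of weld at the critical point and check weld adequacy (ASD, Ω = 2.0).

f_max ≈ 10.5 kip/in; adequate

Total weld length L_w = 18 in. Treat welds as unit-width lines.
Polar moment about centroid: J = 2[d³/12 + d(b/2)²] = 2[9³/12 + 9×4²] = 409.5 in³.
Direct shear f_v = P/L_w = 60 / 18 = 3.333 kip/in (vertical).
Torsion M = P·e = 60 × 9 = 540 kip·in.
Critical point at (x, y) = (4, 4.5) from centroid. f_tx = M·y/J = 5.934 kip/in; f_ty = M·x/J = 5.275 kip/in.
Resultant f_max = √[f_tx² + (f_v + f_ty)²] = √[5.934² + (3.333 + 5.275)²] = 10.46 kip/in.
Capacity per unit length: r_n/Ω = (1/2.0) × 0.6 × 90 × (0.707 × 0.75) = 14.32 kip/in.
10.46 ≤ 14.32 → adequate.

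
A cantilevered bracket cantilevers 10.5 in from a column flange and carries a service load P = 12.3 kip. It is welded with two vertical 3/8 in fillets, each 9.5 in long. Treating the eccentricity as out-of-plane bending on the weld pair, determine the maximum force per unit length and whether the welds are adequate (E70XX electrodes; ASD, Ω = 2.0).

f_max ≈ 4.34 kip/in; adequate

E70XX → F_EXX = 70 ksi.
L_w = 2 × 9.5 = 19 in; section modulus (unit throat) S = 2 × L²/6 = 30.08 in².
Direct shear f_v = P/L_w = 12.3/19 = 0.6474 kip/in.
Moment M = P × e = 12.3 × 10.5 = 129.15 kip·in; bending f_b = M/S = 4.293 kip/in.
f_max = √(f_v² + f_b²) = √(0.6474² + 4.293²) = 4.342 kip/in.
r_n/Ω = (1/2.0) × 0.6 × 70 × (0.707 × 0.375) = 5.568 kip/in → adequate.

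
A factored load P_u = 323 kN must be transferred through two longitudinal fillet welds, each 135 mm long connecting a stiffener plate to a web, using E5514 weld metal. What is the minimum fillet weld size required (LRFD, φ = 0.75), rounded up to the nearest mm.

w = 7 mm

E55XX → F_EXX = 550 MPa.
Total weld length L = 270 mm.
Required throat t_e = P_u / (φ × 0.6 F_EXX × L) = 323 / (0.75 × 0.6 × 550 × 270 × 10⁻³) = 4.834 mm.
Required leg w = t_e / 0.707 = 6.837 mm → use 7 mm.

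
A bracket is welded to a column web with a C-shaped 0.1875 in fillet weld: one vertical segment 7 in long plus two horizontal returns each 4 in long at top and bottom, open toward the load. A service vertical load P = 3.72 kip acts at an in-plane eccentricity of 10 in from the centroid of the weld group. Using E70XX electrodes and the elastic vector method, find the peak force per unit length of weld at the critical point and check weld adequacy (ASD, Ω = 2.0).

E70XX → F_EXX = 70 ksi.
Total weld length L_w = 15 in. Treat welds as unit-width lines.
Centroid: x̄ = 2×4×2 / 15 = 1.067 in from the vertical weld.
Polar moment about centroid: J = I_x + I_y = [7³/12 + 2×4×3.5²] + [7×1.067² + 2(4³/12 + 4×0.9333²)] = 152.2 in³.
Direct shear f_v = P/L_w = 3.72 / 15 = 0.248 kip/in (vertical).
Torsion M = P·e = 3.72 × 10 = 37.2 kip·in.
Critical point at (x, y) = (2.933, 3.5) from centroid. f_tx = M·y/J = 0.8555 kip/in; f_ty = M·x/J = 0.717 kip/in.
Resultant f_max = √[f_tx² + (f_v + f_ty)²] = √[0.8555² + (0.248 + 0.717)²] = 1.29 kip/in.
Capacity per unit length: r_n/Ω = (1/2.0) × 0.6 × 70 × (0.707 × 0.1875) = 2.784 kip/in.
1.29 ≤ 2.784 → adequate.

f_max ≈ 1.29 kip/in; adequate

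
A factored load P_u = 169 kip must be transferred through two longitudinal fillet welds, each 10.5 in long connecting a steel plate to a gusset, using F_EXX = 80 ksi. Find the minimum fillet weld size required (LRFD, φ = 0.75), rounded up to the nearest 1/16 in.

w = 3/8 in

Total weld length L = 21 in.
Required throat t_e = P_u / (φ × 0.6 F_EXX × L) = 169 / (0.75 × 0.6 × 80 × 21) = 0.2235 in.
Required leg w = t_e / 0.707 = 0.3162 in → use 3/8 in.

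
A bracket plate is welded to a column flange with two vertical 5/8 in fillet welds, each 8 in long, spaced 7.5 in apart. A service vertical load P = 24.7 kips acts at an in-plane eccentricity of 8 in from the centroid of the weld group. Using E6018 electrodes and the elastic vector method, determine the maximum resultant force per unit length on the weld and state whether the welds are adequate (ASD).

E60XX → F_EXX = 60 ksi.
Total weld length L_w = 16 in. Treat welds as unit-width lines.
Polar moment about centroid: J = 2[d³/12 + d(b/2)²] = 2[8³/12 + 8×3.75²] = 310.3 in³.
Direct shear f_v = P/L_w = 24.7 / 16 = 1.544 kip/in (vertical).
Torsion M = P·e = 24.7 × 8 = 197.6 kip·in.
Critical point at (x, y) = (3.75, 4) from centroid. f_tx = M·y/J = 2.547 kip/in; f_ty = M·x/J = 2.388 kip/in.
Resultant f_max = √[f_tx² + (f_v + f_ty)²] = √[2.547² + (1.544 + 2.388)²] = 4.684 kip/in.
Capacity per unit length: r_n/Ω = (1/2.0) × 0.6 × 60 × (0.707 × 0.625) = 7.954 kip/in.
4.684 ≤ 7.954 → adequate.

f_max ≈ 4.68 kip/in; adequate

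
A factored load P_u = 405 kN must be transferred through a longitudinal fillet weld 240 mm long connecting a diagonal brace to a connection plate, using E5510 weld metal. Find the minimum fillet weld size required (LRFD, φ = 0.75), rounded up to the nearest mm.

w = 10 mm

E55XX → F_EXX = 550 MPa.
Total weld length L = 240 mm.
Required throat t_e = P_u / (φ × 0.6 F_EXX × L) = 405 / (0.75 × 0.6 × 550 × 240 × 10⁻³) = 6.818 mm.
Required leg w = t_e / 0.707 = 9.644 mm → use 10 mm.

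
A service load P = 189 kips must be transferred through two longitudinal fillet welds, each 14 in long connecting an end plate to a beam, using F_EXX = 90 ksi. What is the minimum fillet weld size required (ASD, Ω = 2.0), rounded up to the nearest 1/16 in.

w = 3/8 in

Total weld length L = 28 in.
Required throat t_e = P × Ω / (0.6 F_EXX × L) = 189 × 2.0 / (0.6 × 90 × 28) = 0.25 in.
Required leg w = t_e / 0.707 = 0.3536 in → use 3/8 in.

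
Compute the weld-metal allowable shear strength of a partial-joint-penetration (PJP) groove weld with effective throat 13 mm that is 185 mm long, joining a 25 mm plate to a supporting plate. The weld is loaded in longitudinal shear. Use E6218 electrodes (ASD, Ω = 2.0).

R_n/Ω ≈ 447 kN

E62XX → F_EXX = 620 MPa.
Effective throat (given) t_e = 13 mm.
A_we = 13 × 185 = 2405 mm².
F_nw = 0.6 F_EXX = 372 MPa.
R_n/Ω = (372 × 2405) / 2.0 × 10⁻³ = 447.3 kN.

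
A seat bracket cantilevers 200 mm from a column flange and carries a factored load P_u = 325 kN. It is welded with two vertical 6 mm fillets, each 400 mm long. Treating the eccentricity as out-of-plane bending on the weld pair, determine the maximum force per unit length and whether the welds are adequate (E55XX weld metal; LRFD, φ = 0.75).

f_max ≈ 1280 N/mm; NOT adequate

E55XX → F_EXX = 550 MPa.
L_w = 2 × 400 = 800 mm; section modulus (unit throat) S = 2 × L²/6 = 53330 mm².
Direct shear f_v = P/L_w = 325×10³/800 = 406.2 N/mm.
Moment M = P × e = 325×10³ × 200 = 65000000 N·mm; bending f_b = M/S = 1219 N/mm.
f_max = √(f_v² + f_b²) = √(406.2² + 1219²) = 1285 N/mm.
φr_n = 0.75 × 0.6 × 550 × (0.707 × 6) = 1050 N/mm → NOT adequate.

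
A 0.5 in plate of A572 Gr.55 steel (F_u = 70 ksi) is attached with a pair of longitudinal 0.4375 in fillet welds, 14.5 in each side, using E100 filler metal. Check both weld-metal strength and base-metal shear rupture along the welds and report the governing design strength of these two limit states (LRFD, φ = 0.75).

E100XX → F_EXX = 100 ksi.
t_e = 0.707 × 0.4375 = 0.3093 in; L = 29 in.
Weld metal: φR_n = 0.75 × 0.6 × 100 × 0.3093 × 29 = 403.7 kips.
Base metal (shear rupture): φR_n = 0.75 × 0.6 × 70 × 0.5 × 29 = 456.8 kips.
Governing: weld metal.

φR_n ≈ 404 kips (weld metal governs)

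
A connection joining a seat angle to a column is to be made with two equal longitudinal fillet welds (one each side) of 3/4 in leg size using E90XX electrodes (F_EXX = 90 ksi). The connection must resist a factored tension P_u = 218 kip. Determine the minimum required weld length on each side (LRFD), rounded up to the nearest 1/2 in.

Throat t_e = 0.707 × 0.75 = 0.5302 in.
φr_n = 0.75 × 0.6 × 90 × 0.5302 = 21.48 kip/in.
L_req = P_u / φr_n = 218 / 21.48 = 10.15 in total.
Per side: 10.15 / 2 = 5.076 in.
Round up → use L = 5.5 in on each side.

L = 5.5 in on each side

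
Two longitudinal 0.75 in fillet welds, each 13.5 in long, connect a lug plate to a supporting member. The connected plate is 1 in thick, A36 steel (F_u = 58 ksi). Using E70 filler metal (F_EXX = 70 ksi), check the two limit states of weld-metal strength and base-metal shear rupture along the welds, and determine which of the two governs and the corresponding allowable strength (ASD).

t_e = 0.707 × 0.75 = 0.5302 in; L = 27 in.
Weld metal: R_n/Ω = (1/2.0) × 0.6 × 70 × 0.5302 × 27 = 300.7 kips.
Base metal (shear rupture): R_n/Ω = (1/2.0) × 0.6 × 58 × 1 × 27 = 469.8 kips.
Governing: weld metal.

R_n/Ω ≈ 301 kips (weld metal governs)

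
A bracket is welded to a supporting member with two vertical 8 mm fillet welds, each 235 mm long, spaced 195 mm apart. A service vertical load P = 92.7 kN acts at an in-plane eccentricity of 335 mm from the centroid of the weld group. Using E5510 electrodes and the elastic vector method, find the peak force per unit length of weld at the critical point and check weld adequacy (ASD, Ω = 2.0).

f_max ≈ 855 N/mm; adequate

E55XX → F_EXX = 550 MPa.
Total weld length L_w = 470 mm. Treat welds as unit-width lines.
Polar moment about centroid: J = 2[d³/12 + d(b/2)²] = 2[235³/12 + 235×97.5²] = 6631000 mm³.
Direct shear f_v = P/L_w = 92.7×10³ / 470 = 197.2 N/mm (vertical).
Torsion M = P·e = 92.7×10³ × 335 = 31054000 N·mm.
Critical point at (x, y) = (97.5, 117.5) from centroid. f_tx = M·y/J = 550.3 N/mm; f_ty = M·x/J = 456.6 N/mm.
Resultant f_max = √[f_tx² + (f_v + f_ty)²] = √[550.3² + (197.2 + 456.6)²] = 854.6 N/mm.
Capacity per unit length: r_n/Ω = (1/2.0) × 0.6 × 550 × (0.707 × 8) = 933.2 N/mm.
854.6 ≤ 933.2 → adequate.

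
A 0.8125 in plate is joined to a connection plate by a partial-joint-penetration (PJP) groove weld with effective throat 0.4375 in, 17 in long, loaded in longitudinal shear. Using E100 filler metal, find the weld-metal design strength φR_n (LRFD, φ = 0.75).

φR_n ≈ 335 kip

E100XX → F_EXX = 100 ksi.
Effective throat (given) t_e = 0.4375 in.
A_we = 0.4375 × 17 = 7.438 in².
F_nw = 0.6 F_EXX = 60 ksi.
φR_n = 0.75 × 60 × 7.438 = 334.7 kip.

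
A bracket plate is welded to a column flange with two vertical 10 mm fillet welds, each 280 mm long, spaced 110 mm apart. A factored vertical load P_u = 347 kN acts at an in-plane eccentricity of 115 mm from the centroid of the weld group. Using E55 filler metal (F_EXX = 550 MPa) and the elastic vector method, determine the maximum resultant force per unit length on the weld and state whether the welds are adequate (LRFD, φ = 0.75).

f_max ≈ 1470 N/mm; adequate

Total weld length L_w = 560 mm. Treat welds as unit-width lines.
Polar moment about centroid: J = 2[d³/12 + d(b/2)²] = 2[280³/12 + 280×55²] = 5353000 mm³.
Direct shear f_v = P/L_w = 347×10³ / 560 = 619.6 N/mm (vertical).
Torsion M = P·e = 347×10³ × 115 = 39905000 N·mm.
Critical point at (x, y) = (55, 140) from centroid. f_tx = M·y/J = 1044 N/mm; f_ty = M·x/J = 410 N/mm.
Resultant f_max = √[f_tx² + (f_v + f_ty)²] = √[1044² + (619.6 + 410)²] = 1466 N/mm.
Capacity per unit length: φr_n = 0.75 × 0.6 × 550 × (0.707 × 10) = 1750 N/mm.
1466 ≤ 1750 → adequate.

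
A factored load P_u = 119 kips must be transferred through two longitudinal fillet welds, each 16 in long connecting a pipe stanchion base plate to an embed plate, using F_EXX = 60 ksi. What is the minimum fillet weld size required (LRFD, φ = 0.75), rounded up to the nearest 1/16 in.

w = 1/4 in

Total weld length L = 32 in.
Required throat t_e = P_u / (φ × 0.6 F_EXX × L) = 119 / (0.75 × 0.6 × 60 × 32) = 0.1377 in.
Required leg w = t_e / 0.707 = 0.1948 in → use 1/4 in.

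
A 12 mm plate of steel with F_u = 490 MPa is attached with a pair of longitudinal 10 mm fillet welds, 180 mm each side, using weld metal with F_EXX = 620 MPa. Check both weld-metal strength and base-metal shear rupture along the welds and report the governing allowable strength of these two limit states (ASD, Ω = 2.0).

R_n/Ω ≈ 473 kN (weld metal governs)

t_e = 0.707 × 10 = 7.07 mm; L = 360 mm.
Weld metal: R_n/Ω = (1/2.0) × 0.6 × 620 × 7.07 × 360 × 10⁻³ = 473.4 kN.
Base metal (shear rupture): R_n/Ω = (1/2.0) × 0.6 × 490 × 12 × 360 × 10⁻³ = 635 kN.
Governing: weld metal.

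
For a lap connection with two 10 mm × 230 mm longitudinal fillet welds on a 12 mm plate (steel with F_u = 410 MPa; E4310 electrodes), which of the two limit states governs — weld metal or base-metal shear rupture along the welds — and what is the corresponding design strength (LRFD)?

φR_n ≈ 629 kN (weld metal governs)

E43XX → F_EXX = 430 MPa.
t_e = 0.707 × 10 = 7.07 mm; L = 460 mm.
Weld metal: φR_n = 0.75 × 0.6 × 430 × 7.07 × 460 × 10⁻³ = 629.3 kN.
Base metal (shear rupture): φR_n = 0.75 × 0.6 × 410 × 12 × 460 × 10⁻³ = 1018 kN.
Governing: weld metal.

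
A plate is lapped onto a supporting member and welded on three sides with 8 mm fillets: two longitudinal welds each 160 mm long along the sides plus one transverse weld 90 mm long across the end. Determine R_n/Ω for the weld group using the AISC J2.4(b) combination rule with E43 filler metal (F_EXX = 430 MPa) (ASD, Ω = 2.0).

t_e = 0.707 × 8 = 5.656 mm.
R_nwl = 0.6 × 430 × 5.656 × 320 × 10⁻³ = 467 kN (longitudinal, 2 welds).
R_nwt = 0.6 × 430 × 5.656 × 90 × 10⁻³ = 131.3 kN (transverse, base value).
(i) R_nwl + R_nwt = 598.3 kN; (ii) 0.85 R_nwl + 1.5 R_nwt = 593.9 kN.
R_n = max = 598.3 kN [governs: (i)]; R_n/Ω = 299.1 kN.

R_n/Ω ≈ 299 kN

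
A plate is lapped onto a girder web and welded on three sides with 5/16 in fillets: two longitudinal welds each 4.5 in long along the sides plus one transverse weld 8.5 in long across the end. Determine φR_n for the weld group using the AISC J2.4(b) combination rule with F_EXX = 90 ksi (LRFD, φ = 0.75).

φR_n ≈ 183 kips

t_e = 0.707 × 0.3125 = 0.2209 in.
R_nwl = 0.6 × 90 × 0.2209 × 9 = 107.4 kips (longitudinal, 2 welds).
R_nwt = 0.6 × 90 × 0.2209 × 8.5 = 101.4 kips (transverse, base value).
(i) R_nwl + R_nwt = 208.8 kips; (ii) 0.85 R_nwl + 1.5 R_nwt = 243.4 kips.
R_n = max = 243.4 kips [governs: (ii)]; φR_n = 182.5 kips.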